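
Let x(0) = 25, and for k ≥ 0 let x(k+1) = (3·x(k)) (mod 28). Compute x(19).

Listing terms: x(0) = 25,  x(1) = 19,  x(2) = 1,  x(3) = 3,  x(4) = 9,  x(5) = 27,  x(6) = 25.
The sequence repeats with period 6.
So x(19) = x(0 + ((19-0) mod 6)) = x(1) = 19.

19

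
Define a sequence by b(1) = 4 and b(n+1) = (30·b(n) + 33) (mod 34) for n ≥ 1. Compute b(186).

Computing terms: b(1) = 4; b(2) = 17; b(3) = 33; b(4) = 3; b(5) = 21; b(6) = 17.
Since b(6) = b(2) = 17, the sequence is eventually periodic: after a pre-period of length 1 it cycles with period 4.
For n ≥ 2, b(n) depends only on (n - 2) mod 4. (186 - 2) mod 4 = 0, so b(186) = b(2) = 17.

17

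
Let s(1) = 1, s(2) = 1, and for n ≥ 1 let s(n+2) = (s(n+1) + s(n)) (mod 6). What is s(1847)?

1

s(1) = 1,  s(2) = 1,  s(3) = 2,  s(4) = 3,  s(5) = 5,  s(6) = 2,  s(7) = 1,  s(8) = 3,  s(9) = 4,  s(10) = 1,  s(11) = 5,  s(12) = 0,  s(13) = 5,  s(14) = 5,  s(15) = 4,  s(16) = 3,  s(17) = 1,  s(18) = 4,  s(19) = 5,  s(20) = 3,  s(21) = 2,  s(22) = 5,  s(23) = 1,  s(24) = 0,  s(25) = 1,  s(26) = 1.
The sequence repeats with period 24.
(1847 - 1) mod 24 = 22, so s(1847) = s(23) = 1.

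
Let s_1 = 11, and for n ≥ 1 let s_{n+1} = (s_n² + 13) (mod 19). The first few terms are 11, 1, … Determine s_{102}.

We have s_1 = 11, s_2 = 1, s_3 = 14, s_4 = 0, s_5 = 13, s_6 = 11.
Since s_6 = s_1 = 11, the sequence is periodic with period 5.
So s_{102} = s_{1 + ((102-1) mod 5)} = s_2 = 1.

1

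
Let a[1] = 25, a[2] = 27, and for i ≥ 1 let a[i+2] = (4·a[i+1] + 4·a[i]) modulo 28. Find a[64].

a[1] = 25; a[2] = 27; a[3] = 12; a[4] = 16; a[5] = 0; a[6] = 8; a[7] = 4; a[8] = 20; a[9] = 12; a[10] = 16.
Since (a[9], a[10]) = (a[3], a[4]) = (12, 16) (two consecutive terms determine the rest), the sequence is eventually periodic: after a pre-period of length 2 it cycles with period 6.
For i ≥ 3, a[i] depends only on (i - 3) mod 6. (64 - 3) mod 6 = 1, so a[64] = a[4] = 16.

16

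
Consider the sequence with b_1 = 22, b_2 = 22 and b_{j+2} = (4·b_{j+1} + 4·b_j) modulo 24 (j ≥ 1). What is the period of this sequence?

b_1 = 22,  b_2 = 22,  b_3 = 8,  b_4 = 0,  b_5 = 8,  b_6 = 8,  b_7 = 16,  b_8 = 0,  b_9 = 16,  b_{10} = 16,  b_{11} = 8,  b_{12} = 0.
Since (b_{11}, b_{12}) = (b_3, b_4) = (8, 0) (two consecutive terms determine the rest), the sequence is eventually periodic: after a pre-period of length 2 it cycles with period 8.

8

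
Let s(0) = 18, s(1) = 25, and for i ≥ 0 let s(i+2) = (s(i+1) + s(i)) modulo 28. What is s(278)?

s(0) = 18,  s(1) = 25,  s(2) = 15,  s(3) = 12,  s(4) = 27,  s(5) = 11,  s(6) = 10,  s(7) = 21,  s(8) = 3,  s(9) = 24,  s(10) = 27,  s(11) = 23,  s(12) = 22,  s(13) = 17,  s(14) = 11,  s(15) = 0,  s(16) = 11,  s(17) = 11,  s(18) = 22,  s(19) = 5,  s(20) = 27,  s(21) = 4,  s(22) = 3,  s(23) = 7,  s(24) = 10,  s(25) = 17,  s(26) = 27,  s(27) = 16,  s(28) = 15,  s(29) = 3,  s(30) = 18,  s(31) = 21,  s(32) = 11,  s(33) = 4,  s(34) = 15,  s(35) = 19,  s(36) = 6,  s(37) = 25,  s(38) = 3,  s(39) = 0,  s(40) = 3,  s(41) = 3,  s(42) = 6,  s(43) = 9,  s(44) = 15,  s(45) = 24,  s(46) = 11,  s(47) = 7,  s(48) = 18,  s(49) = 25.
The sequence repeats with period 48.
So s(278) = s(0 + ((278-0) mod 48)) = s(38) = 3.

3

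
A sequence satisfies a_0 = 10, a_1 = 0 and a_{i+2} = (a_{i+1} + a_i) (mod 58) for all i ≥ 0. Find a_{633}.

a_0 = 10,  a_1 = 0,  a_2 = 10,  a_3 = 10,  a_4 = 20,  a_5 = 30,  a_6 = 50,  a_7 = 22,  a_8 = 14,  a_9 = 36,  a_{10} = 50,  a_{11} = 28,  a_{12} = 20,  a_{13} = 48,  a_{14} = 10,  a_{15} = 0.
Since (a_{14}, a_{15}) = (a_0, a_1) = (10, 0) (two consecutive terms determine the rest), the sequence is periodic with period 14.
(633 - 0) mod 14 = 3, so a_{633} = a_3 = 10.

10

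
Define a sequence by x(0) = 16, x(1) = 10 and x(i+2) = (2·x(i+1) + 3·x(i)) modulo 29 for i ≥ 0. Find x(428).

x(0) = 16; x(1) = 10; x(2) = 10; x(3) = 21; x(4) = 14; x(5) = 4; x(6) = 21; x(7) = 25; x(8) = 26; x(9) = 11; x(10) = 13; x(11) = 1; x(12) = 12; x(13) = 27; x(14) = 3; x(15) = 0; x(16) = 9; x(17) = 18; x(18) = 5; x(19) = 6; x(20) = 27; x(21) = 14; x(22) = 22; x(23) = 28; x(24) = 6; x(25) = 9; x(26) = 7; x(27) = 12; x(28) = 16; x(29) = 10.
The sequence repeats with period 28.
(428 - 0) mod 28 = 8, so x(428) = x(8) = 26.

26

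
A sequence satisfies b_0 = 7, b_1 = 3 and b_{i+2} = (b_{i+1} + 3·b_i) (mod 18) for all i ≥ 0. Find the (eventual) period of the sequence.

b_0 = 7, b_1 = 3, b_2 = 6, b_3 = 15, b_4 = 15, b_5 = 6, b_6 = 15.
Since (b_5, b_6) = (b_2, b_3) = (6, 15) (two consecutive terms determine the rest), the sequence is eventually periodic: after a pre-period of length 2 it cycles with period 3.

3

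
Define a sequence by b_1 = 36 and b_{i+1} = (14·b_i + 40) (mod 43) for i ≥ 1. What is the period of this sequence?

b_1 = 36, b_2 = 28, b_3 = 2, b_4 = 25, b_5 = 3, b_6 = 39, b_7 = 27, b_8 = 31, b_9 = 1, b_{10} = 11, b_{11} = 22, b_{12} = 4, b_{13} = 10, b_{14} = 8, b_{15} = 23, b_{16} = 18, b_{17} = 34, b_{18} = 0, b_{19} = 40, b_{20} = 41, b_{21} = 12, b_{22} = 36.
The sequence repeats with period 21.

21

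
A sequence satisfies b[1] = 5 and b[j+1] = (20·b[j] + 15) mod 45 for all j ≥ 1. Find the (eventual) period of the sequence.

b[1] = 5, b[2] = 25, b[3] = 20, b[4] = 10, b[5] = 35, b[6] = 40, b[7] = 5.
The sequence repeats with period 6.

6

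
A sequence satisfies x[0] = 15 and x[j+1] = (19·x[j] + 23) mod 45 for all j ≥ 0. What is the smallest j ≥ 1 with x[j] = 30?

Computing terms: x[0] = 15, x[1] = 38, x[2] = 25, x[3] = 3, x[4] = 35, x[5] = 13, x[6] = 0, x[7] = 23, x[8] = 10, x[9] = 33, x[10] = 20, x[11] = 43, x[12] = 30, x[13] = 8, x[14] = 40, x[15] = 18, x[16] = 5, x[17] = 28, x[18] = 15.
Since x[18] = x[0] = 15, the sequence is periodic with period 18.
The value 30 first appears (with j ≥ 1) at x[12].

12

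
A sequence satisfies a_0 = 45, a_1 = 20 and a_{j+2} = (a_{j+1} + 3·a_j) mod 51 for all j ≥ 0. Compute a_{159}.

Computing terms: a_0 = 45, a_1 = 20, a_2 = 2, a_3 = 11, a_4 = 17, a_5 = 50, a_6 = 50, a_7 = 47, a_8 = 44, a_9 = 32, a_{10} = 11, a_{11} = 5, a_{12} = 38, a_{13} = 2, a_{14} = 14, a_{15} = 20, a_{16} = 11, a_{17} = 20, a_{18} = 2.
Since (a_{17}, a_{18}) = (a_1, a_2) = (20, 2) (two consecutive terms determine the rest), the sequence is eventually periodic: after a pre-period of length 1 it cycles with period 16.
For j ≥ 1, a_j depends only on (j - 1) mod 16. (159 - 1) mod 16 = 14, so a_{159} = a_{15} = 20.

20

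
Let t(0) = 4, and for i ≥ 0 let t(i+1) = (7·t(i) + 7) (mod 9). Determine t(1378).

t(0) = 4; t(1) = 8; t(2) = 0; t(3) = 7; t(4) = 2; t(5) = 3; t(6) = 1; t(7) = 5; t(8) = 6; t(9) = 4.
The sequence repeats with period 9.
So t(1378) = t(0 + ((1378-0) mod 9)) = t(1) = 8.

8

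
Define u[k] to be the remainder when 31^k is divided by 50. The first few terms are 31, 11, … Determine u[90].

1

We have u[1] = 31,  u[2] = 11,  u[3] = 41,  u[4] = 21,  u[5] = 1,  u[6] = 31.
Since u[6] = u[1] = 31, the sequence is periodic with period 5.
So u[90] = u[1 + ((90-1) mod 5)] = u[5] = 1.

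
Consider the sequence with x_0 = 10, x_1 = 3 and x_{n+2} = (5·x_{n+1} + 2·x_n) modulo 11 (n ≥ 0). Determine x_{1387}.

We have x_0 = 10; x_1 = 3; x_2 = 2; x_3 = 5; x_4 = 7; x_5 = 1; x_6 = 8; x_7 = 9; x_8 = 6; x_9 = 4; x_{10} = 10; x_{11} = 3.
Since (x_{10}, x_{11}) = (x_0, x_1) = (10, 3) (two consecutive terms determine the rest), the sequence is periodic with period 10.
(1387 - 0) mod 10 = 7, so x_{1387} = x_7 = 9.

9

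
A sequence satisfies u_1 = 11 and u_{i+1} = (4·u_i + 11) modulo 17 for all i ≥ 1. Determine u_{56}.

u_1 = 11; u_2 = 4; u_3 = 10; u_4 = 0; u_5 = 11.
The sequence repeats with period 4.
So u_{56} = u_{1 + ((56-1) mod 4)} = u_4 = 0.

0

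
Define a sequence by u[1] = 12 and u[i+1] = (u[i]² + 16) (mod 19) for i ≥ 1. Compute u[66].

3

Computing terms: u[1] = 12; u[2] = 8; u[3] = 4; u[4] = 13; u[5] = 14; u[6] = 3; u[7] = 6; u[8] = 14.
Since u[8] = u[5] = 14, the sequence is eventually periodic: after a pre-period of length 4 it cycles with period 3.
For i ≥ 5, u[i] depends only on (i - 5) mod 3. (66 - 5) mod 3 = 1, so u[66] = u[6] = 3.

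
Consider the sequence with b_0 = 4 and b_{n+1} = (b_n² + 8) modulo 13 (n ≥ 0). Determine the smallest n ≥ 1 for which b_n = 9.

We have b_0 = 4,  b_1 = 11,  b_2 = 12,  b_3 = 9,  b_4 = 11.
Since b_4 = b_1 = 11, the sequence is eventually periodic: after a pre-period of length 1 it cycles with period 3.
The value 9 first appears (with n ≥ 1) at b_3.

3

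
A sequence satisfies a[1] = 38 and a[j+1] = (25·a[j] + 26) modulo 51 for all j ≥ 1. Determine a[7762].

Listing terms: a[1] = 38; a[2] = 7; a[3] = 48; a[4] = 2; a[5] = 25; a[6] = 39; a[7] = 32; a[8] = 10; a[9] = 21; a[10] = 41; a[11] = 31; a[12] = 36; a[13] = 8; a[14] = 22; a[15] = 15; a[16] = 44; a[17] = 4; a[18] = 24; a[19] = 14; a[20] = 19; a[21] = 42; a[22] = 5; a[23] = 49; a[24] = 27; a[25] = 38.
Since a[25] = a[1] = 38, the sequence is periodic with period 24.
So a[7762] = a[1 + ((7762-1) mod 24)] = a[10] = 41.

41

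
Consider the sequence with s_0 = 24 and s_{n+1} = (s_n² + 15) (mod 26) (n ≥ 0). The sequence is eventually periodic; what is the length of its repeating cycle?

Computing terms: s_0 = 24, s_1 = 19, s_2 = 12, s_3 = 3, s_4 = 24.
The sequence repeats with period 4.

4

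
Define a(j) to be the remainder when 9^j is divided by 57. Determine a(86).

54

We have a(1) = 9; a(2) = 24; a(3) = 45; a(4) = 6; a(5) = 54; a(6) = 30; a(7) = 42; a(8) = 36; a(9) = 39; a(10) = 9.
The sequence repeats with period 9.
So a(86) = a(1 + ((86-1) mod 9)) = a(5) = 54.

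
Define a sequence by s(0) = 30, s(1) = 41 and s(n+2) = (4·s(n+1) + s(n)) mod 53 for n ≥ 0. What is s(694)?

42

Computing terms: s(0) = 30, s(1) = 41, s(2) = 35, s(3) = 22, s(4) = 17, s(5) = 37, s(6) = 6, s(7) = 8, s(8) = 38, s(9) = 1, s(10) = 42, s(11) = 10, s(12) = 29, s(13) = 20, s(14) = 3, s(15) = 32, s(16) = 25, s(17) = 26, s(18) = 23, s(19) = 12, s(20) = 18, s(21) = 31, s(22) = 36, s(23) = 16, s(24) = 47, s(25) = 45, s(26) = 15, s(27) = 52, s(28) = 11, s(29) = 43, s(30) = 24, s(31) = 33, s(32) = 50, s(33) = 21, s(34) = 28, s(35) = 27, s(36) = 30, s(37) = 41.
The sequence repeats with period 36.
(694 - 0) mod 36 = 10, so s(694) = s(10) = 42.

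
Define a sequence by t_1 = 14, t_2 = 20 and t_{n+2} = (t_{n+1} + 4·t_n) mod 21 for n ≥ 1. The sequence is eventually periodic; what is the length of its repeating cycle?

Computing terms: t_1 = 14, t_2 = 20, t_3 = 13, t_4 = 9, t_5 = 19, t_6 = 13, t_7 = 5, t_8 = 15, t_9 = 14, t_{10} = 11, t_{11} = 4, t_{12} = 6, t_{13} = 1, t_{14} = 4, t_{15} = 8, t_{16} = 3, t_{17} = 14, t_{18} = 5, t_{19} = 19, t_{20} = 18, t_{21} = 10, t_{22} = 19, t_{23} = 17, t_{24} = 9, t_{25} = 14, t_{26} = 8, t_{27} = 1, t_{28} = 12, t_{29} = 16, t_{30} = 1, t_{31} = 2, t_{32} = 6, t_{33} = 14, t_{34} = 17, t_{35} = 10, t_{36} = 15, t_{37} = 13, t_{38} = 10, t_{39} = 20, t_{40} = 18, t_{41} = 14, t_{42} = 2, t_{43} = 16, t_{44} = 3, t_{45} = 4, t_{46} = 16, t_{47} = 11, t_{48} = 12, t_{49} = 14, t_{50} = 20.
The sequence repeats with period 48.

48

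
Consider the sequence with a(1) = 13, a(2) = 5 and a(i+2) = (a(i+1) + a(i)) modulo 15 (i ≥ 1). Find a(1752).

Listing terms: a(1) = 13, a(2) = 5, a(3) = 3, a(4) = 8, a(5) = 11, a(6) = 4, a(7) = 0, a(8) = 4, a(9) = 4, a(10) = 8, a(11) = 12, a(12) = 5, a(13) = 2, a(14) = 7, a(15) = 9, a(16) = 1, a(17) = 10, a(18) = 11, a(19) = 6, a(20) = 2, a(21) = 8, a(22) = 10, a(23) = 3, a(24) = 13, a(25) = 1, a(26) = 14, a(27) = 0, a(28) = 14, a(29) = 14, a(30) = 13, a(31) = 12, a(32) = 10, a(33) = 7, a(34) = 2, a(35) = 9, a(36) = 11, a(37) = 5, a(38) = 1, a(39) = 6, a(40) = 7, a(41) = 13, a(42) = 5.
The sequence repeats with period 40.
So a(1752) = a(1 + ((1752-1) mod 40)) = a(32) = 10.

10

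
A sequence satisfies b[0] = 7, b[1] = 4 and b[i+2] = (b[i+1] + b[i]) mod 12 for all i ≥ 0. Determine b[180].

We have b[0] = 7, b[1] = 4, b[2] = 11, b[3] = 3, b[4] = 2, b[5] = 5, b[6] = 7, b[7] = 0, b[8] = 7, b[9] = 7, b[10] = 2, b[11] = 9, b[12] = 11, b[13] = 8, b[14] = 7, b[15] = 3, b[16] = 10, b[17] = 1, b[18] = 11, b[19] = 0, b[20] = 11, b[21] = 11, b[22] = 10, b[23] = 9, b[24] = 7, b[25] = 4.
Since (b[24], b[25]) = (b[0], b[1]) = (7, 4) (two consecutive terms determine the rest), the sequence is periodic with period 24.
So b[180] = b[0 + ((180-0) mod 24)] = b[12] = 11.

11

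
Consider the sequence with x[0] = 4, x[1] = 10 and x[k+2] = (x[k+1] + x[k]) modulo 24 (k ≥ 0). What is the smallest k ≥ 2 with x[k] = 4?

Computing terms: x[0] = 4; x[1] = 10; x[2] = 14; x[3] = 0; x[4] = 14; x[5] = 14; x[6] = 4; x[7] = 18; x[8] = 22; x[9] = 16; x[10] = 14; x[11] = 6; x[12] = 20; x[13] = 2; x[14] = 22; x[15] = 0; x[16] = 22; x[17] = 22; x[18] = 20; x[19] = 18; x[20] = 14; x[21] = 8; x[22] = 22; x[23] = 6; x[24] = 4; x[25] = 10.
The sequence repeats with period 24.
The value 4 first appears (with k ≥ 2) at x[6].

6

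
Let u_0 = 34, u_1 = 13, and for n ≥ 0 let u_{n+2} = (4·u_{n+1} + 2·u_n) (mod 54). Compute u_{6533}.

6

We have u_0 = 34; u_1 = 13; u_2 = 12; u_3 = 20; u_4 = 50; u_5 = 24; u_6 = 34; u_7 = 22; u_8 = 48; u_9 = 20; u_{10} = 14; u_{11} = 42; u_{12} = 34; u_{13} = 4; u_{14} = 30; u_{15} = 20; u_{16} = 32; u_{17} = 6; u_{18} = 34; u_{19} = 40; u_{20} = 12; u_{21} = 20.
Since (u_{20}, u_{21}) = (u_2, u_3) = (12, 20) (two consecutive terms determine the rest), the sequence is eventually periodic: after a pre-period of length 2 it cycles with period 18.
For n ≥ 2, u_n depends only on (n - 2) mod 18. (6533 - 2) mod 18 = 15, so u_{6533} = u_{17} = 6.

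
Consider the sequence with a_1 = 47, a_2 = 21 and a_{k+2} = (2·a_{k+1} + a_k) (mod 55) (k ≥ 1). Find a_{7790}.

Listing terms: a_1 = 47,  a_2 = 21,  a_3 = 34,  a_4 = 34,  a_5 = 47,  a_6 = 18,  a_7 = 28,  a_8 = 19,  a_9 = 11,  a_{10} = 41,  a_{11} = 38,  a_{12} = 7,  a_{13} = 52,  a_{14} = 1,  a_{15} = 54,  a_{16} = 54,  a_{17} = 52,  a_{18} = 48,  a_{19} = 38,  a_{20} = 14,  a_{21} = 11,  a_{22} = 36,  a_{23} = 28,  a_{24} = 37,  a_{25} = 47,  a_{26} = 21.
Since (a_{25}, a_{26}) = (a_1, a_2) = (47, 21) (two consecutive terms determine the rest), the sequence is periodic with period 24.
(7790 - 1) mod 24 = 13, so a_{7790} = a_{14} = 1.

1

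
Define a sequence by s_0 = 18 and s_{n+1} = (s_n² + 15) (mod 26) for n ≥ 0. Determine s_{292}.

We have s_0 = 18, s_1 = 1, s_2 = 16, s_3 = 11, s_4 = 6, s_5 = 25, s_6 = 16.
Since s_6 = s_2 = 16, the sequence is eventually periodic: after a pre-period of length 2 it cycles with period 4.
For n ≥ 2, s_n depends only on (n - 2) mod 4. (292 - 2) mod 4 = 2, so s_{292} = s_4 = 6.

6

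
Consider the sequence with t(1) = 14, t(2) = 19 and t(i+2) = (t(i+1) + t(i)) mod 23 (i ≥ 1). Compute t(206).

We have t(1) = 14,  t(2) = 19,  t(3) = 10,  t(4) = 6,  t(5) = 16,  t(6) = 22,  t(7) = 15,  t(8) = 14,  t(9) = 6,  t(10) = 20,  t(11) = 3,  t(12) = 0,  t(13) = 3,  t(14) = 3,  t(15) = 6,  t(16) = 9,  t(17) = 15,  t(18) = 1,  t(19) = 16,  t(20) = 17,  t(21) = 10,  t(22) = 4,  t(23) = 14,  t(24) = 18,  t(25) = 9,  t(26) = 4,  t(27) = 13,  t(28) = 17,  t(29) = 7,  t(30) = 1,  t(31) = 8,  t(32) = 9,  t(33) = 17,  t(34) = 3,  t(35) = 20,  t(36) = 0,  t(37) = 20,  t(38) = 20,  t(39) = 17,  t(40) = 14,  t(41) = 8,  t(42) = 22,  t(43) = 7,  t(44) = 6,  t(45) = 13,  t(46) = 19,  t(47) = 9,  t(48) = 5,  t(49) = 14,  t(50) = 19.
The sequence repeats with period 48.
So t(206) = t(1 + ((206-1) mod 48)) = t(14) = 3.

3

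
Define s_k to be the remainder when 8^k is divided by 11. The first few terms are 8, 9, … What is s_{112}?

Computing terms: s_1 = 8,  s_2 = 9,  s_3 = 6,  s_4 = 4,  s_5 = 10,  s_6 = 3,  s_7 = 2,  s_8 = 5,  s_9 = 7,  s_{10} = 1,  s_{11} = 8.
The sequence repeats with period 10.
(112 - 1) mod 10 = 1, so s_{112} = s_2 = 9.

9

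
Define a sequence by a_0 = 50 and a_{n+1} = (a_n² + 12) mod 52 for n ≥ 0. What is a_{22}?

Listing terms: a_0 = 50, a_1 = 16, a_2 = 8, a_3 = 24, a_4 = 16.
Since a_4 = a_1 = 16, the sequence is eventually periodic: after a pre-period of length 1 it cycles with period 3.
For n ≥ 1, a_n depends only on (n - 1) mod 3. (22 - 1) mod 3 = 0, so a_{22} = a_1 = 16.

16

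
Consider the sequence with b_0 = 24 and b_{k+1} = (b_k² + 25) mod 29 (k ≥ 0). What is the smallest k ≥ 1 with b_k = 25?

4

b_0 = 24,  b_1 = 21,  b_2 = 2,  b_3 = 0,  b_4 = 25,  b_5 = 12,  b_6 = 24.
The sequence repeats with period 6.
The value 25 first appears (with k ≥ 1) at b_4.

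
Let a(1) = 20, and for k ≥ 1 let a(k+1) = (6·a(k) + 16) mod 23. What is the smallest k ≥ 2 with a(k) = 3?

Listing terms: a(1) = 20,  a(2) = 21,  a(3) = 4,  a(4) = 17,  a(5) = 3,  a(6) = 11,  a(7) = 13,  a(8) = 2,  a(9) = 5,  a(10) = 0,  a(11) = 16,  a(12) = 20.
The sequence repeats with period 11.
The value 3 first appears (with k ≥ 2) at a(5).

5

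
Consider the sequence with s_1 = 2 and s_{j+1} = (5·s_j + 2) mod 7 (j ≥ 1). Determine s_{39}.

We have s_1 = 2; s_2 = 5; s_3 = 6; s_4 = 4; s_5 = 1; s_6 = 0; s_7 = 2.
Since s_7 = s_1 = 2, the sequence is periodic with period 6.
So s_{39} = s_{1 + ((39-1) mod 6)} = s_3 = 6.

6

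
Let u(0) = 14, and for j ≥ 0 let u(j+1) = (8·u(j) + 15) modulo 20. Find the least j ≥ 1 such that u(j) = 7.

We have u(0) = 14; u(1) = 7; u(2) = 11; u(3) = 3; u(4) = 19; u(5) = 7.
Since u(5) = u(1) = 7, the sequence is eventually periodic: after a pre-period of length 1 it cycles with period 4.
The value 7 first appears (with j ≥ 1) at u(1).

1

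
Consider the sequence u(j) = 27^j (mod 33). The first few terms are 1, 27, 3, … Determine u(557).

We have u(0) = 1, u(1) = 27, u(2) = 3, u(3) = 15, u(4) = 9, u(5) = 12, u(6) = 27.
Since u(6) = u(1) = 27, the sequence is eventually periodic: after a pre-period of length 1 it cycles with period 5.
For j ≥ 1, u(j) depends only on (j - 1) mod 5. (557 - 1) mod 5 = 1, so u(557) = u(2) = 3.

3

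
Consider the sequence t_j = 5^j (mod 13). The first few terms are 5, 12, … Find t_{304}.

1

Listing terms: t_1 = 5; t_2 = 12; t_3 = 8; t_4 = 1; t_5 = 5.
Since t_5 = t_1 = 5, the sequence is periodic with period 4.
So t_{304} = t_{1 + ((304-1) mod 4)} = t_4 = 1.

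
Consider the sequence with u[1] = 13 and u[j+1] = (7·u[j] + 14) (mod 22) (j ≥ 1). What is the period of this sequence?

10

u[1] = 13,  u[2] = 17,  u[3] = 1,  u[4] = 21,  u[5] = 7,  u[6] = 19,  u[7] = 15,  u[8] = 9,  u[9] = 11,  u[10] = 3,  u[11] = 13.
Since u[11] = u[1] = 13, the sequence is periodic with period 10.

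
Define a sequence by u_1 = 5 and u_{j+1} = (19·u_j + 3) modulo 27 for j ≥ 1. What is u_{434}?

u_1 = 5, u_2 = 17, u_3 = 2, u_4 = 14, u_5 = 26, u_6 = 11, u_7 = 23, u_8 = 8, u_9 = 20, u_{10} = 5.
Since u_{10} = u_1 = 5, the sequence is periodic with period 9.
So u_{434} = u_{1 + ((434-1) mod 9)} = u_2 = 17.

17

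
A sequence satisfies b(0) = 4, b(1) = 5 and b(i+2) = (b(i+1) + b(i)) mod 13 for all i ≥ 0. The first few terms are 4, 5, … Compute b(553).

7

We have b(0) = 4, b(1) = 5, b(2) = 9, b(3) = 1, b(4) = 10, b(5) = 11, b(6) = 8, b(7) = 6, b(8) = 1, b(9) = 7, b(10) = 8, b(11) = 2, b(12) = 10, b(13) = 12, b(14) = 9, b(15) = 8, b(16) = 4, b(17) = 12, b(18) = 3, b(19) = 2, b(20) = 5, b(21) = 7, b(22) = 12, b(23) = 6, b(24) = 5, b(25) = 11, b(26) = 3, b(27) = 1, b(28) = 4, b(29) = 5.
The sequence repeats with period 28.
(553 - 0) mod 28 = 21, so b(553) = b(21) = 7.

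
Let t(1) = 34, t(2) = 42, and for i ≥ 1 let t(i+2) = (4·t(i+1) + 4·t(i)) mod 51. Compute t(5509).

20

Computing terms: t(1) = 34, t(2) = 42, t(3) = 49, t(4) = 7, t(5) = 20, t(6) = 6, t(7) = 2, t(8) = 32, t(9) = 34, t(10) = 9, t(11) = 19, t(12) = 10, t(13) = 14, t(14) = 45, t(15) = 32, t(16) = 2, t(17) = 34, t(18) = 42.
Since (t(17), t(18)) = (t(1), t(2)) = (34, 42) (two consecutive terms determine the rest), the sequence is periodic with period 16.
(5509 - 1) mod 16 = 4, so t(5509) = t(5) = 20.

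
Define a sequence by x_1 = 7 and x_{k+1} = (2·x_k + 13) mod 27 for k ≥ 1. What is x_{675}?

Listing terms: x_1 = 7,  x_2 = 0,  x_3 = 13,  x_4 = 12,  x_5 = 10,  x_6 = 6,  x_7 = 25,  x_8 = 9,  x_9 = 4,  x_{10} = 21,  x_{11} = 1,  x_{12} = 15,  x_{13} = 16,  x_{14} = 18,  x_{15} = 22,  x_{16} = 3,  x_{17} = 19,  x_{18} = 24,  x_{19} = 7.
Since x_{19} = x_1 = 7, the sequence is periodic with period 18.
So x_{675} = x_{1 + ((675-1) mod 18)} = x_9 = 4.

4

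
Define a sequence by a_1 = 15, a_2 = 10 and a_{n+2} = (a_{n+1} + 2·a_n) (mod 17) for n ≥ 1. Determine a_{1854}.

5

We have a_1 = 15; a_2 = 10; a_3 = 6; a_4 = 9; a_5 = 4; a_6 = 5; a_7 = 13; a_8 = 6; a_9 = 15; a_{10} = 10.
The sequence repeats with period 8.
(1854 - 1) mod 8 = 5, so a_{1854} = a_6 = 5.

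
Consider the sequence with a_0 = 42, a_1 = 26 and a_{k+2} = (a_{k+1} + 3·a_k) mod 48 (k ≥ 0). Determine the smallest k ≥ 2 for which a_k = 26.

6

a_0 = 42; a_1 = 26; a_2 = 8; a_3 = 38; a_4 = 14; a_5 = 32; a_6 = 26; a_7 = 26; a_8 = 8.
Since (a_7, a_8) = (a_1, a_2) = (26, 8) (two consecutive terms determine the rest), the sequence is eventually periodic: after a pre-period of length 1 it cycles with period 6.
The value 26 first appears (with k ≥ 2) at a_6.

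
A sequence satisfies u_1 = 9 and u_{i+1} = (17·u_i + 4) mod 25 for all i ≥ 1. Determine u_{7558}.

12

We have u_1 = 9; u_2 = 7; u_3 = 23; u_4 = 20; u_5 = 19; u_6 = 2; u_7 = 13; u_8 = 0; u_9 = 4; u_{10} = 22; u_{11} = 3; u_{12} = 5; u_{13} = 14; u_{14} = 17; u_{15} = 18; u_{16} = 10; u_{17} = 24; u_{18} = 12; u_{19} = 8; u_{20} = 15; u_{21} = 9.
Since u_{21} = u_1 = 9, the sequence is periodic with period 20.
(7558 - 1) mod 20 = 17, so u_{7558} = u_{18} = 12.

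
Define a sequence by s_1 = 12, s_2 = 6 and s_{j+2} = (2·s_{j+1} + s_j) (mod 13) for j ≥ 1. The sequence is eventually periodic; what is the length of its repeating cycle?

Computing terms: s_1 = 12, s_2 = 6, s_3 = 11, s_4 = 2, s_5 = 2, s_6 = 6, s_7 = 1, s_8 = 8, s_9 = 4, s_{10} = 3, s_{11} = 10, s_{12} = 10, s_{13} = 4, s_{14} = 5, s_{15} = 1, s_{16} = 7, s_{17} = 2, s_{18} = 11, s_{19} = 11, s_{20} = 7, s_{21} = 12, s_{22} = 5, s_{23} = 9, s_{24} = 10, s_{25} = 3, s_{26} = 3, s_{27} = 9, s_{28} = 8, s_{29} = 12, s_{30} = 6.
Since (s_{29}, s_{30}) = (s_1, s_2) = (12, 6) (two consecutive terms determine the rest), the sequence is periodic with period 28.

28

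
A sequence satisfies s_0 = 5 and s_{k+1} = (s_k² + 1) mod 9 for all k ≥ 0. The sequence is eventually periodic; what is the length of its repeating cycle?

Computing terms: s_0 = 5; s_1 = 8; s_2 = 2; s_3 = 5.
The sequence repeats with period 3.

3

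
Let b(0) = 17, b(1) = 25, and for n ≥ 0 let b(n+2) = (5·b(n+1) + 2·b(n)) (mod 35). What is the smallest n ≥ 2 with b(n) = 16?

b(0) = 17; b(1) = 25; b(2) = 19; b(3) = 5; b(4) = 28; b(5) = 10; b(6) = 1; b(7) = 25; b(8) = 22; b(9) = 20; b(10) = 4; b(11) = 25; b(12) = 28; b(13) = 15; b(14) = 26; b(15) = 20; b(16) = 12; b(17) = 30; b(18) = 34; b(19) = 20; b(20) = 28; b(21) = 5; b(22) = 11; b(23) = 30; b(24) = 32; b(25) = 10; b(26) = 9; b(27) = 30; b(28) = 28; b(29) = 25; b(30) = 6; b(31) = 10; b(32) = 27; b(33) = 15; b(34) = 24; b(35) = 10; b(36) = 28; b(37) = 20; b(38) = 16; b(39) = 15; b(40) = 2; b(41) = 5; b(42) = 29; b(43) = 15; b(44) = 28; b(45) = 30; b(46) = 31; b(47) = 5; b(48) = 17; b(49) = 25.
The sequence repeats with period 48.
The value 16 first appears (with n ≥ 2) at b(38).

38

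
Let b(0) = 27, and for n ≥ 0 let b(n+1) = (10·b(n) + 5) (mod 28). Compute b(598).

b(0) = 27; b(1) = 23; b(2) = 11; b(3) = 3; b(4) = 7; b(5) = 19; b(6) = 27.
The sequence repeats with period 6.
(598 - 0) mod 6 = 4, so b(598) = b(4) = 7.

7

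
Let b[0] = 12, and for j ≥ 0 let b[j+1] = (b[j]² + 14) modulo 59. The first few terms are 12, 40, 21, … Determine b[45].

19

Computing terms: b[0] = 12,  b[1] = 40,  b[2] = 21,  b[3] = 42,  b[4] = 8,  b[5] = 19,  b[6] = 21.
Since b[6] = b[2] = 21, the sequence is eventually periodic: after a pre-period of length 2 it cycles with period 4.
For j ≥ 2, b[j] depends only on (j - 2) mod 4. (45 - 2) mod 4 = 3, so b[45] = b[5] = 19.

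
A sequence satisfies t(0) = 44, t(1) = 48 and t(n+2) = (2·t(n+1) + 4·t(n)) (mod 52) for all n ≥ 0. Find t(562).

Listing terms: t(0) = 44, t(1) = 48, t(2) = 12, t(3) = 8, t(4) = 12, t(5) = 4, t(6) = 4, t(7) = 24, t(8) = 12, t(9) = 16, t(10) = 28, t(11) = 16, t(12) = 40, t(13) = 40, t(14) = 32, t(15) = 16, t(16) = 4, t(17) = 20, t(18) = 4, t(19) = 36, t(20) = 36, t(21) = 8, t(22) = 4, t(23) = 40, t(24) = 44, t(25) = 40, t(26) = 48, t(27) = 48, t(28) = 28, t(29) = 40, t(30) = 36, t(31) = 24, t(32) = 36, t(33) = 12, t(34) = 12, t(35) = 20, t(36) = 36, t(37) = 48, t(38) = 32, t(39) = 48, t(40) = 16, t(41) = 16, t(42) = 44, t(43) = 48.
Since (t(42), t(43)) = (t(0), t(1)) = (44, 48) (two consecutive terms determine the rest), the sequence is periodic with period 42.
(562 - 0) mod 42 = 16, so t(562) = t(16) = 4.

4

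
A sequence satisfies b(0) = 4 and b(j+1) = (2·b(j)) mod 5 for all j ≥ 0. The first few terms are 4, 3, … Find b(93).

3

b(0) = 4, b(1) = 3, b(2) = 1, b(3) = 2, b(4) = 4.
The sequence repeats with period 4.
(93 - 0) mod 4 = 1, so b(93) = b(1) = 3.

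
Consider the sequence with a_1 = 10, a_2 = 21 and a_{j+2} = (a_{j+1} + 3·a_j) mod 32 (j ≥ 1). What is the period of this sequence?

a_1 = 10; a_2 = 21; a_3 = 19; a_4 = 18; a_5 = 11; a_6 = 1; a_7 = 2; a_8 = 5; a_9 = 11; a_{10} = 26; a_{11} = 27; a_{12} = 9; a_{13} = 26; a_{14} = 21; a_{15} = 3; a_{16} = 2; a_{17} = 11; a_{18} = 17; a_{19} = 18; a_{20} = 5; a_{21} = 27; a_{22} = 10; a_{23} = 27; a_{24} = 25; a_{25} = 10; a_{26} = 21.
Since (a_{25}, a_{26}) = (a_1, a_2) = (10, 21) (two consecutive terms determine the rest), the sequence is periodic with period 24.

24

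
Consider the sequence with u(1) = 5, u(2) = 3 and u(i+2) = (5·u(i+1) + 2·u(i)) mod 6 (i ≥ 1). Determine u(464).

We have u(1) = 5,  u(2) = 3,  u(3) = 1,  u(4) = 5,  u(5) = 3.
The sequence repeats with period 3.
(464 - 1) mod 3 = 1, so u(464) = u(2) = 3.

3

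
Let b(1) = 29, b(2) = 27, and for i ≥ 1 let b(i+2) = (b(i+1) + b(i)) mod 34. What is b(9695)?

23

b(1) = 29,  b(2) = 27,  b(3) = 22,  b(4) = 15,  b(5) = 3,  b(6) = 18,  b(7) = 21,  b(8) = 5,  b(9) = 26,  b(10) = 31,  b(11) = 23,  b(12) = 20,  b(13) = 9,  b(14) = 29,  b(15) = 4,  b(16) = 33,  b(17) = 3,  b(18) = 2,  b(19) = 5,  b(20) = 7,  b(21) = 12,  b(22) = 19,  b(23) = 31,  b(24) = 16,  b(25) = 13,  b(26) = 29,  b(27) = 8,  b(28) = 3,  b(29) = 11,  b(30) = 14,  b(31) = 25,  b(32) = 5,  b(33) = 30,  b(34) = 1,  b(35) = 31,  b(36) = 32,  b(37) = 29,  b(38) = 27.
Since (b(37), b(38)) = (b(1), b(2)) = (29, 27) (two consecutive terms determine the rest), the sequence is periodic with period 36.
So b(9695) = b(1 + ((9695-1) mod 36)) = b(11) = 23.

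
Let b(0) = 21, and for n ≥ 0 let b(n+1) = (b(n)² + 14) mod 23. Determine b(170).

b(0) = 21,  b(1) = 18,  b(2) = 16,  b(3) = 17,  b(4) = 4,  b(5) = 7,  b(6) = 17.
Since b(6) = b(3) = 17, the sequence is eventually periodic: after a pre-period of length 3 it cycles with period 3.
For n ≥ 3, b(n) depends only on (n - 3) mod 3. (170 - 3) mod 3 = 2, so b(170) = b(5) = 7.

7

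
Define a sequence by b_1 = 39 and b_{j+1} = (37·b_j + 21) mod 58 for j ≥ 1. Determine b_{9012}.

34

b_1 = 39; b_2 = 14; b_3 = 17; b_4 = 12; b_5 = 1; b_6 = 0; b_7 = 21; b_8 = 44; b_9 = 25; b_{10} = 18; b_{11} = 49; b_{12} = 36; b_{13} = 19; b_{14} = 28; b_{15} = 13; b_{16} = 38; b_{17} = 35; b_{18} = 40; b_{19} = 51; b_{20} = 52; b_{21} = 31; b_{22} = 8; b_{23} = 27; b_{24} = 34; b_{25} = 3; b_{26} = 16; b_{27} = 33; b_{28} = 24; b_{29} = 39.
Since b_{29} = b_1 = 39, the sequence is periodic with period 28.
So b_{9012} = b_{1 + ((9012-1) mod 28)} = b_{24} = 34.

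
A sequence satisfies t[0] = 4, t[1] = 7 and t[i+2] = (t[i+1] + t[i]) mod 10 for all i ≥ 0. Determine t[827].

Computing terms: t[0] = 4,  t[1] = 7,  t[2] = 1,  t[3] = 8,  t[4] = 9,  t[5] = 7,  t[6] = 6,  t[7] = 3,  t[8] = 9,  t[9] = 2,  t[10] = 1,  t[11] = 3,  t[12] = 4,  t[13] = 7.
Since (t[12], t[13]) = (t[0], t[1]) = (4, 7) (two consecutive terms determine the rest), the sequence is periodic with period 12.
So t[827] = t[0 + ((827-0) mod 12)] = t[11] = 3.

3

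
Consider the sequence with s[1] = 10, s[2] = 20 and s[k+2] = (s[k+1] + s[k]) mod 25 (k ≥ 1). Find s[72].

Computing terms: s[1] = 10; s[2] = 20; s[3] = 5; s[4] = 0; s[5] = 5; s[6] = 5; s[7] = 10; s[8] = 15; s[9] = 0; s[10] = 15; s[11] = 15; s[12] = 5; s[13] = 20; s[14] = 0; s[15] = 20; s[16] = 20; s[17] = 15; s[18] = 10; s[19] = 0; s[20] = 10; s[21] = 10; s[22] = 20.
Since (s[21], s[22]) = (s[1], s[2]) = (10, 20) (two consecutive terms determine the rest), the sequence is periodic with period 20.
(72 - 1) mod 20 = 11, so s[72] = s[12] = 5.

5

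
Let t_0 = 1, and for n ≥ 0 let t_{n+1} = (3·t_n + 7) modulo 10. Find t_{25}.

t_0 = 1, t_1 = 0, t_2 = 7, t_3 = 8, t_4 = 1.
Since t_4 = t_0 = 1, the sequence is periodic with period 4.
So t_{25} = t_{0 + ((25-0) mod 4)} = t_1 = 0.

0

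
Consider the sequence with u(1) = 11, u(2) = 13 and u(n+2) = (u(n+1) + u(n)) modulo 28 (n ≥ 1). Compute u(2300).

5

u(1) = 11, u(2) = 13, u(3) = 24, u(4) = 9, u(5) = 5, u(6) = 14, u(7) = 19, u(8) = 5, u(9) = 24, u(10) = 1, u(11) = 25, u(12) = 26, u(13) = 23, u(14) = 21, u(15) = 16, u(16) = 9, u(17) = 25, u(18) = 6, u(19) = 3, u(20) = 9, u(21) = 12, u(22) = 21, u(23) = 5, u(24) = 26, u(25) = 3, u(26) = 1, u(27) = 4, u(28) = 5, u(29) = 9, u(30) = 14, u(31) = 23, u(32) = 9, u(33) = 4, u(34) = 13, u(35) = 17, u(36) = 2, u(37) = 19, u(38) = 21, u(39) = 12, u(40) = 5, u(41) = 17, u(42) = 22, u(43) = 11, u(44) = 5, u(45) = 16, u(46) = 21, u(47) = 9, u(48) = 2, u(49) = 11, u(50) = 13.
The sequence repeats with period 48.
(2300 - 1) mod 48 = 43, so u(2300) = u(44) = 5.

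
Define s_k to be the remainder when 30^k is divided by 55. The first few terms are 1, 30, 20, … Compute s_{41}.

Listing terms: s_0 = 1, s_1 = 30, s_2 = 20, s_3 = 50, s_4 = 15, s_5 = 10, s_6 = 25, s_7 = 35, s_8 = 5, s_9 = 40, s_{10} = 45, s_{11} = 30.
Since s_{11} = s_1 = 30, the sequence is eventually periodic: after a pre-period of length 1 it cycles with period 10.
For k ≥ 1, s_k depends only on (k - 1) mod 10. (41 - 1) mod 10 = 0, so s_{41} = s_1 = 30.

30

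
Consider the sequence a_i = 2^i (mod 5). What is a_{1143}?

3

Listing terms: a_1 = 2, a_2 = 4, a_3 = 3, a_4 = 1, a_5 = 2.
Since a_5 = a_1 = 2, the sequence is periodic with period 4.
(1143 - 1) mod 4 = 2, so a_{1143} = a_3 = 3.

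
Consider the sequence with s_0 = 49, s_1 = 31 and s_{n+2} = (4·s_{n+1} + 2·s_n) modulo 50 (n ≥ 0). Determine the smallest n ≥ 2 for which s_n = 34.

s_0 = 49,  s_1 = 31,  s_2 = 22,  s_3 = 0,  s_4 = 44,  s_5 = 26,  s_6 = 42,  s_7 = 20,  s_8 = 14,  s_9 = 46,  s_{10} = 12,  s_{11} = 40,  s_{12} = 34,  s_{13} = 16,  s_{14} = 32,  s_{15} = 10,  s_{16} = 4,  s_{17} = 36,  s_{18} = 2,  s_{19} = 30,  s_{20} = 24,  s_{21} = 6,  s_{22} = 22,  s_{23} = 0.
Since (s_{22}, s_{23}) = (s_2, s_3) = (22, 0) (two consecutive terms determine the rest), the sequence is eventually periodic: after a pre-period of length 2 it cycles with period 20.
The value 34 first appears (with n ≥ 2) at s_{12}.

12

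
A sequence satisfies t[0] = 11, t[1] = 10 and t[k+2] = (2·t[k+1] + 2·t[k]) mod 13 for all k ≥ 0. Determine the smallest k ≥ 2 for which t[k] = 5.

7

t[0] = 11,  t[1] = 10,  t[2] = 3,  t[3] = 0,  t[4] = 6,  t[5] = 12,  t[6] = 10,  t[7] = 5,  t[8] = 4,  t[9] = 5,  t[10] = 5,  t[11] = 7,  t[12] = 11,  t[13] = 10.
Since (t[12], t[13]) = (t[0], t[1]) = (11, 10) (two consecutive terms determine the rest), the sequence is periodic with period 12.
The value 5 first appears (with k ≥ 2) at t[7].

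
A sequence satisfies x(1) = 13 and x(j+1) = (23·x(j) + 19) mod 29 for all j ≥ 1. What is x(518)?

1

Listing terms: x(1) = 13; x(2) = 28; x(3) = 25; x(4) = 14; x(5) = 22; x(6) = 3; x(7) = 1; x(8) = 13.
Since x(8) = x(1) = 13, the sequence is periodic with period 7.
So x(518) = x(1 + ((518-1) mod 7)) = x(7) = 1.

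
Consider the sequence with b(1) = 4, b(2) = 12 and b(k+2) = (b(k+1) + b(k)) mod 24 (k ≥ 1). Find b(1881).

We have b(1) = 4; b(2) = 12; b(3) = 16; b(4) = 4; b(5) = 20; b(6) = 0; b(7) = 20; b(8) = 20; b(9) = 16; b(10) = 12; b(11) = 4; b(12) = 16; b(13) = 20; b(14) = 12; b(15) = 8; b(16) = 20; b(17) = 4; b(18) = 0; b(19) = 4; b(20) = 4; b(21) = 8; b(22) = 12; b(23) = 20; b(24) = 8; b(25) = 4; b(26) = 12.
Since (b(25), b(26)) = (b(1), b(2)) = (4, 12) (two consecutive terms determine the rest), the sequence is periodic with period 24.
So b(1881) = b(1 + ((1881-1) mod 24)) = b(9) = 16.

16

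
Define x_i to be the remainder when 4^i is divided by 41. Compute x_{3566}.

Listing terms: x_0 = 1; x_1 = 4; x_2 = 16; x_3 = 23; x_4 = 10; x_5 = 40; x_6 = 37; x_7 = 25; x_8 = 18; x_9 = 31; x_{10} = 1.
The sequence repeats with period 10.
So x_{3566} = x_{0 + ((3566-0) mod 10)} = x_6 = 37.

37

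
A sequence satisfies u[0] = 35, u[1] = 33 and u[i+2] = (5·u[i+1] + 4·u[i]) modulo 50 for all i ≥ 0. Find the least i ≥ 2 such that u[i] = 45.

Listing terms: u[0] = 35, u[1] = 33, u[2] = 5, u[3] = 7, u[4] = 5, u[5] = 3, u[6] = 35, u[7] = 37, u[8] = 25, u[9] = 23, u[10] = 15, u[11] = 17, u[12] = 45, u[13] = 43, u[14] = 45, u[15] = 47, u[16] = 15, u[17] = 13, u[18] = 25, u[19] = 27, u[20] = 35, u[21] = 33.
The sequence repeats with period 20.
The value 45 first appears (with i ≥ 2) at u[12].

12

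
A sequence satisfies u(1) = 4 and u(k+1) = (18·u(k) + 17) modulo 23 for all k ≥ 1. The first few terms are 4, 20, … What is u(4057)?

10

Listing terms: u(1) = 4,  u(2) = 20,  u(3) = 9,  u(4) = 18,  u(5) = 19,  u(6) = 14,  u(7) = 16,  u(8) = 6,  u(9) = 10,  u(10) = 13,  u(11) = 21,  u(12) = 4.
Since u(12) = u(1) = 4, the sequence is periodic with period 11.
So u(4057) = u(1 + ((4057-1) mod 11)) = u(9) = 10.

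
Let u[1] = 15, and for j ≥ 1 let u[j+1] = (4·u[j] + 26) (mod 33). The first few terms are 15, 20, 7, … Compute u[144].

Computing terms: u[1] = 15, u[2] = 20, u[3] = 7, u[4] = 21, u[5] = 11, u[6] = 4, u[7] = 9, u[8] = 29, u[9] = 10, u[10] = 0, u[11] = 26, u[12] = 31, u[13] = 18, u[14] = 32, u[15] = 22, u[16] = 15.
The sequence repeats with period 15.
(144 - 1) mod 15 = 8, so u[144] = u[9] = 10.

10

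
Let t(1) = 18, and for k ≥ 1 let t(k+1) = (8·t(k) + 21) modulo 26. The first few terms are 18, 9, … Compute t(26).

9

Listing terms: t(1) = 18, t(2) = 9, t(3) = 15, t(4) = 11, t(5) = 5, t(6) = 9.
Since t(6) = t(2) = 9, the sequence is eventually periodic: after a pre-period of length 1 it cycles with period 4.
For k ≥ 2, t(k) depends only on (k - 2) mod 4. (26 - 2) mod 4 = 0, so t(26) = t(2) = 9.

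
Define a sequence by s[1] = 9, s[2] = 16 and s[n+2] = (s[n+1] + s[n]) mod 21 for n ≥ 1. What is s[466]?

s[1] = 9; s[2] = 16; s[3] = 4; s[4] = 20; s[5] = 3; s[6] = 2; s[7] = 5; s[8] = 7; s[9] = 12; s[10] = 19; s[11] = 10; s[12] = 8; s[13] = 18; s[14] = 5; s[15] = 2; s[16] = 7; s[17] = 9; s[18] = 16.
The sequence repeats with period 16.
So s[466] = s[1 + ((466-1) mod 16)] = s[2] = 16.

16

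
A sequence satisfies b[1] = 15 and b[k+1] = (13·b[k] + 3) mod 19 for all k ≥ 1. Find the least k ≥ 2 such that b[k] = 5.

We have b[1] = 15,  b[2] = 8,  b[3] = 12,  b[4] = 7,  b[5] = 18,  b[6] = 9,  b[7] = 6,  b[8] = 5,  b[9] = 11,  b[10] = 13,  b[11] = 1,  b[12] = 16,  b[13] = 2,  b[14] = 10,  b[15] = 0,  b[16] = 3,  b[17] = 4,  b[18] = 17,  b[19] = 15.
Since b[19] = b[1] = 15, the sequence is periodic with period 18.
The value 5 first appears (with k ≥ 2) at b[8].

8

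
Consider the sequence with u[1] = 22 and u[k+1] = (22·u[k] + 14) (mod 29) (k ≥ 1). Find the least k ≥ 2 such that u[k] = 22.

15

u[1] = 22; u[2] = 5; u[3] = 8; u[4] = 16; u[5] = 18; u[6] = 4; u[7] = 15; u[8] = 25; u[9] = 13; u[10] = 10; u[11] = 2; u[12] = 0; u[13] = 14; u[14] = 3; u[15] = 22.
The sequence repeats with period 14.
The value 22 next appears (with k ≥ 2) at u[15].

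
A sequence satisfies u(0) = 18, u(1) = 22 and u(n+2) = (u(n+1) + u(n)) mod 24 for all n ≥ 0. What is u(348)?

Computing terms: u(0) = 18, u(1) = 22, u(2) = 16, u(3) = 14, u(4) = 6, u(5) = 20, u(6) = 2, u(7) = 22, u(8) = 0, u(9) = 22, u(10) = 22, u(11) = 20, u(12) = 18, u(13) = 14, u(14) = 8, u(15) = 22, u(16) = 6, u(17) = 4, u(18) = 10, u(19) = 14, u(20) = 0, u(21) = 14, u(22) = 14, u(23) = 4, u(24) = 18, u(25) = 22.
Since (u(24), u(25)) = (u(0), u(1)) = (18, 22) (two consecutive terms determine the rest), the sequence is periodic with period 24.
(348 - 0) mod 24 = 12, so u(348) = u(12) = 18.

18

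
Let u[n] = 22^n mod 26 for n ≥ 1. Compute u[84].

14

We have u[1] = 22, u[2] = 16, u[3] = 14, u[4] = 22.
Since u[4] = u[1] = 22, the sequence is periodic with period 3.
So u[84] = u[1 + ((84-1) mod 3)] = u[3] = 14.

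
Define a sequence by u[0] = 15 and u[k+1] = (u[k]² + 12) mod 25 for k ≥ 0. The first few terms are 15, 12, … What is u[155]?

Listing terms: u[0] = 15; u[1] = 12; u[2] = 6; u[3] = 23; u[4] = 16; u[5] = 18; u[6] = 11; u[7] = 8; u[8] = 1; u[9] = 13; u[10] = 6.
Since u[10] = u[2] = 6, the sequence is eventually periodic: after a pre-period of length 2 it cycles with period 8.
For k ≥ 2, u[k] depends only on (k - 2) mod 8. (155 - 2) mod 8 = 1, so u[155] = u[3] = 23.

23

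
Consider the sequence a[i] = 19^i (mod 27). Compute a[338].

Listing terms: a[1] = 19, a[2] = 10, a[3] = 1, a[4] = 19.
Since a[4] = a[1] = 19, the sequence is periodic with period 3.
So a[338] = a[1 + ((338-1) mod 3)] = a[2] = 10.

10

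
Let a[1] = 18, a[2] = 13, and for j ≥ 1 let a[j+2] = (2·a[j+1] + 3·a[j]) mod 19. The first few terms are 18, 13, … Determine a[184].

9

Listing terms: a[1] = 18,  a[2] = 13,  a[3] = 4,  a[4] = 9,  a[5] = 11,  a[6] = 11,  a[7] = 17,  a[8] = 10,  a[9] = 14,  a[10] = 1,  a[11] = 6,  a[12] = 15,  a[13] = 10,  a[14] = 8,  a[15] = 8,  a[16] = 2,  a[17] = 9,  a[18] = 5,  a[19] = 18,  a[20] = 13.
The sequence repeats with period 18.
(184 - 1) mod 18 = 3, so a[184] = a[4] = 9.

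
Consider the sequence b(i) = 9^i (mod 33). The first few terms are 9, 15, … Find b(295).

We have b(1) = 9; b(2) = 15; b(3) = 3; b(4) = 27; b(5) = 12; b(6) = 9.
The sequence repeats with period 5.
(295 - 1) mod 5 = 4, so b(295) = b(5) = 12.

12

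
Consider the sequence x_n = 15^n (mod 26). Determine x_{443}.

Listing terms: x_0 = 1,  x_1 = 15,  x_2 = 17,  x_3 = 21,  x_4 = 3,  x_5 = 19,  x_6 = 25,  x_7 = 11,  x_8 = 9,  x_9 = 5,  x_{10} = 23,  x_{11} = 7,  x_{12} = 1.
The sequence repeats with period 12.
So x_{443} = x_{0 + ((443-0) mod 12)} = x_{11} = 7.

7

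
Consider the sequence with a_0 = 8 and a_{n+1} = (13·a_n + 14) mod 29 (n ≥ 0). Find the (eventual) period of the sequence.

14

Computing terms: a_0 = 8; a_1 = 2; a_2 = 11; a_3 = 12; a_4 = 25; a_5 = 20; a_6 = 13; a_7 = 9; a_8 = 15; a_9 = 6; a_{10} = 5; a_{11} = 21; a_{12} = 26; a_{13} = 4; a_{14} = 8.
The sequence repeats with period 14.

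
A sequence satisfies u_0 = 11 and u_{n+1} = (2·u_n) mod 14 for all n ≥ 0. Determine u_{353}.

2

u_0 = 11,  u_1 = 8,  u_2 = 2,  u_3 = 4,  u_4 = 8.
Since u_4 = u_1 = 8, the sequence is eventually periodic: after a pre-period of length 1 it cycles with period 3.
For n ≥ 1, u_n depends only on (n - 1) mod 3. (353 - 1) mod 3 = 1, so u_{353} = u_2 = 2.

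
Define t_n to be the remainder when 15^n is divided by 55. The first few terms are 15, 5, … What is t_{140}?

Listing terms: t_1 = 15, t_2 = 5, t_3 = 20, t_4 = 25, t_5 = 45, t_6 = 15.
The sequence repeats with period 5.
(140 - 1) mod 5 = 4, so t_{140} = t_5 = 45.

45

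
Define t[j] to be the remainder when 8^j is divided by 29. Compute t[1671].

Listing terms: t[1] = 8; t[2] = 6; t[3] = 19; t[4] = 7; t[5] = 27; t[6] = 13; t[7] = 17; t[8] = 20; t[9] = 15; t[10] = 4; t[11] = 3; t[12] = 24; t[13] = 18; t[14] = 28; t[15] = 21; t[16] = 23; t[17] = 10; t[18] = 22; t[19] = 2; t[20] = 16; t[21] = 12; t[22] = 9; t[23] = 14; t[24] = 25; t[25] = 26; t[26] = 5; t[27] = 11; t[28] = 1; t[29] = 8.
Since t[29] = t[1] = 8, the sequence is periodic with period 28.
(1671 - 1) mod 28 = 18, so t[1671] = t[19] = 2.

2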